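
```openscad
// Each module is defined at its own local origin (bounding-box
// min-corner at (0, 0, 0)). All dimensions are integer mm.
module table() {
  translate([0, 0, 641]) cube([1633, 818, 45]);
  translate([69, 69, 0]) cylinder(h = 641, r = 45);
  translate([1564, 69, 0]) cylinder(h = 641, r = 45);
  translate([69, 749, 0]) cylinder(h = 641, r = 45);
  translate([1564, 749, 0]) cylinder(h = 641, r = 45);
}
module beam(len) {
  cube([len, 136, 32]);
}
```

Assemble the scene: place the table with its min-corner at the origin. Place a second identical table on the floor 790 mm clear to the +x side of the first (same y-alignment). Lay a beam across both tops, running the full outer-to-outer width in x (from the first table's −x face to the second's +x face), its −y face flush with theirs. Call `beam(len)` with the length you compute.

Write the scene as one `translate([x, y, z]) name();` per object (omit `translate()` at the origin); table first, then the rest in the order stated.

table();
translate([2423, 0, 0]) table();
translate([0, 0, 686]) beam(4056);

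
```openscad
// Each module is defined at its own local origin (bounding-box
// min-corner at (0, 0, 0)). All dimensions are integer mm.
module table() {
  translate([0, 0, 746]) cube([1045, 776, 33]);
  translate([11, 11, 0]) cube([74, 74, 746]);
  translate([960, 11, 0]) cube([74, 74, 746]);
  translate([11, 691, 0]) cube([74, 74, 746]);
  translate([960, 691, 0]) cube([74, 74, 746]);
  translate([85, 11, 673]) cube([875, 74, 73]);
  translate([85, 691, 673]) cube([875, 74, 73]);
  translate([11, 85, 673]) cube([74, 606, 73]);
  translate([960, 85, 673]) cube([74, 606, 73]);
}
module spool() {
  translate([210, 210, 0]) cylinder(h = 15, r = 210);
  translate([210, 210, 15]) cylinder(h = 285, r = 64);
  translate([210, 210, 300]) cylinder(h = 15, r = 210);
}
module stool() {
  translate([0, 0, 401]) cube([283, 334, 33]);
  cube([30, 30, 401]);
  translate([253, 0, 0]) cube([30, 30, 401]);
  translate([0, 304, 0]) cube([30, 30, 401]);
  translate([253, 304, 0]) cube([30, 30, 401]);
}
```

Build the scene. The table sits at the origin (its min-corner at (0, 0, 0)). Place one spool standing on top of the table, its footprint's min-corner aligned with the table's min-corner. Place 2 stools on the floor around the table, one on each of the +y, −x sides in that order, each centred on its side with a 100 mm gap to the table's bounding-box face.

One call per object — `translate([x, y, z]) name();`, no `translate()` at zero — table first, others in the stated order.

table();
translate([0, 0, 779]) spool();
translate([381, 876, 0]) stool();
translate([-383, 221, 0]) stool();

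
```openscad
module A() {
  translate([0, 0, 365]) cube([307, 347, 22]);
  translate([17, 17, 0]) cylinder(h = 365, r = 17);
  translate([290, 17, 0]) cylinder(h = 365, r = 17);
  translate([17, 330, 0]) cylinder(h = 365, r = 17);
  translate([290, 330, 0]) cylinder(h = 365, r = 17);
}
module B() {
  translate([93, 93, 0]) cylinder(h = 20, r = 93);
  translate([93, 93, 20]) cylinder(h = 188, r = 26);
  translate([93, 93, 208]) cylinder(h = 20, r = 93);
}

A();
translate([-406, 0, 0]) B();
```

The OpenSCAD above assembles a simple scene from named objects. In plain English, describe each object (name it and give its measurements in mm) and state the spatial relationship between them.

A is a four-legged stool. The seat is a 307×347×22 mm slab whose top surface is at z = 387 mm; four round legs, each 34 mm in diameter, run from the floor (z = 0) to the underside of the seat, each leg's axis is inset half a diameter from the nearest pair of seat edges (so the leg's bounding box is flush with the corner).

B is a spool: two coaxial disc flanges of radius 93 mm and thickness 20 mm, joined by a core cylinder of radius 26 mm and height 188 mm. The lower flange rests on z = 0 and the three cylinders share a vertical axis.

The spool is on the floor beside the stool on its −x side.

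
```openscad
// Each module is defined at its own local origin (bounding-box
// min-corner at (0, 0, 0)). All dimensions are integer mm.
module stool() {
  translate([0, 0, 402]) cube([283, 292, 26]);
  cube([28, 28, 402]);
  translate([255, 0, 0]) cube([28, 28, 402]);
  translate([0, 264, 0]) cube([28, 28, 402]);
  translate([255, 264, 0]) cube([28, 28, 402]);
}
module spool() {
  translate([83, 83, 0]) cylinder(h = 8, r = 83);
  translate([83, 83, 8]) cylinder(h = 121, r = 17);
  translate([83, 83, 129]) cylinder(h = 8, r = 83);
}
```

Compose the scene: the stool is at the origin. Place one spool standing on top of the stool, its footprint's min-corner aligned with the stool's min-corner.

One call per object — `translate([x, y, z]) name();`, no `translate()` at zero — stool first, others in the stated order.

stool();
translate([0, 0, 428]) spool();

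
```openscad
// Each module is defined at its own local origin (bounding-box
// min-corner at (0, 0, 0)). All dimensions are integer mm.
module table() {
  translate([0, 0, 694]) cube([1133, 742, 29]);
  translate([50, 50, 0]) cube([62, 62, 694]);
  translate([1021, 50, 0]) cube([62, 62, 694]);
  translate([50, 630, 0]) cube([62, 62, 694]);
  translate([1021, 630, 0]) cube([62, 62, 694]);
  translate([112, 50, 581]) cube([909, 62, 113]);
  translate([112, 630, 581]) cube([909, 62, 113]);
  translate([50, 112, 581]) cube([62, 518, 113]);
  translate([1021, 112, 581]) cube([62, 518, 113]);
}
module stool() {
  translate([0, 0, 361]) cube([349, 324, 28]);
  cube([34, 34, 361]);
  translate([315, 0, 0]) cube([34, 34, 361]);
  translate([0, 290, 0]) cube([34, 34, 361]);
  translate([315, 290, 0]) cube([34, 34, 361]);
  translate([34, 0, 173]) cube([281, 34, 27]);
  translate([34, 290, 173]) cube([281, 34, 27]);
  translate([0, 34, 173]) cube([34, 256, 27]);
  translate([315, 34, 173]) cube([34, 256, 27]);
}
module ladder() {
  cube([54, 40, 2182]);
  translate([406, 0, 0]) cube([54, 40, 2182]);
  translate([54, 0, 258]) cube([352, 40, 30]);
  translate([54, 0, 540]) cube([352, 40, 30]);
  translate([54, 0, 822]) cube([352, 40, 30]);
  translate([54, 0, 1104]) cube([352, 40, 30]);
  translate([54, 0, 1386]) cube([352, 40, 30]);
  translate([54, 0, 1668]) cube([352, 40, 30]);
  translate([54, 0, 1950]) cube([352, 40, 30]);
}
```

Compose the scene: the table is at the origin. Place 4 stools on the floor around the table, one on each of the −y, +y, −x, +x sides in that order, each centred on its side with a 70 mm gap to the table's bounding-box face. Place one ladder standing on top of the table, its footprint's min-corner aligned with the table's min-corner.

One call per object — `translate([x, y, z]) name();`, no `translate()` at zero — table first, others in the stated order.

table();
translate([392, -394, 0]) stool();
translate([392, 812, 0]) stool();
translate([-419, 209, 0]) stool();
translate([1203, 209, 0]) stool();
translate([0, 0, 723]) ladder();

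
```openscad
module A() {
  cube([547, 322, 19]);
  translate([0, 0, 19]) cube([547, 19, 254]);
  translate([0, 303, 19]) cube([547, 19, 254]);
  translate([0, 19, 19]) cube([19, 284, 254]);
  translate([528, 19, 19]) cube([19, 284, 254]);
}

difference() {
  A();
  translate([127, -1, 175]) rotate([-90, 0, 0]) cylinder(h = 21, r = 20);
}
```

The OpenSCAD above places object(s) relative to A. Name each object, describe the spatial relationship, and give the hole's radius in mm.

A is an open box. The open box has a circular hole through its front wall. The hole's radius is 20 mm.

The subtracted cylinder has r = 20 mm.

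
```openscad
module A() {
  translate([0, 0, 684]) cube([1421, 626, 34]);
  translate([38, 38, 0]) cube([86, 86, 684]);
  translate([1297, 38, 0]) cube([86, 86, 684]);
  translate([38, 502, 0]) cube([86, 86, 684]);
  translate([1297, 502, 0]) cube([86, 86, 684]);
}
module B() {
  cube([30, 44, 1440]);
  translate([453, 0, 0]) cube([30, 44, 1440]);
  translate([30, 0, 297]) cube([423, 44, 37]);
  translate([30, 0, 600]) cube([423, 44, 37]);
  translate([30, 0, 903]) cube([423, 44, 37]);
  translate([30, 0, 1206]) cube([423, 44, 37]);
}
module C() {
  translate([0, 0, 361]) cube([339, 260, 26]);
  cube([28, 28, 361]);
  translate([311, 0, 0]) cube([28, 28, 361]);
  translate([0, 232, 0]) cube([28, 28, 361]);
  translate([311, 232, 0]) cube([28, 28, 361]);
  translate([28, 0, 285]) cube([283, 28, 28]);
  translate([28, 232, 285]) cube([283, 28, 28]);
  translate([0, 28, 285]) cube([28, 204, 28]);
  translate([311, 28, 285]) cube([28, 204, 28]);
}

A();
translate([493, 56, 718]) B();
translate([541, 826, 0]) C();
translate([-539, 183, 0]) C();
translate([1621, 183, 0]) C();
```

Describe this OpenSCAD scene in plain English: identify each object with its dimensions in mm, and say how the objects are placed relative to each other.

A is a rectangular dining table. The top is 1421×626×34 mm with its upper surface at z = 718 mm. It stands on four 86×86 mm square legs, each inset 38 mm from the nearest pair of top edges, running from the floor to the underside of the top.

B is a wooden ladder with two side rails of 30×44 mm section and 1440 mm height, set 483 mm apart overall. Between them run 4 rectangular rungs (44 mm deep, 37 mm thick), front faces flush with the rails' −y face. The bottom of the first rung is 297 mm above the floor and each subsequent rung is 303 mm higher than the one below.

C is a four-legged stool. The seat is 339×260 mm, 26 mm thick, top at z = 387 mm. It stands on four square legs, each 28×28 mm in cross-section, from z = 0 to the seat underside, each flush with a corner of the seat. Four stretchers, 28 mm wide and 28 mm tall, connect adjacent legs with their undersides at z = 285 mm, each running between the inner faces of the legs it joins and aligned with the legs' outer faces on the other axis.

The ladder is on top of the table. Three stools sit around the table at the +y, −x, +x sides.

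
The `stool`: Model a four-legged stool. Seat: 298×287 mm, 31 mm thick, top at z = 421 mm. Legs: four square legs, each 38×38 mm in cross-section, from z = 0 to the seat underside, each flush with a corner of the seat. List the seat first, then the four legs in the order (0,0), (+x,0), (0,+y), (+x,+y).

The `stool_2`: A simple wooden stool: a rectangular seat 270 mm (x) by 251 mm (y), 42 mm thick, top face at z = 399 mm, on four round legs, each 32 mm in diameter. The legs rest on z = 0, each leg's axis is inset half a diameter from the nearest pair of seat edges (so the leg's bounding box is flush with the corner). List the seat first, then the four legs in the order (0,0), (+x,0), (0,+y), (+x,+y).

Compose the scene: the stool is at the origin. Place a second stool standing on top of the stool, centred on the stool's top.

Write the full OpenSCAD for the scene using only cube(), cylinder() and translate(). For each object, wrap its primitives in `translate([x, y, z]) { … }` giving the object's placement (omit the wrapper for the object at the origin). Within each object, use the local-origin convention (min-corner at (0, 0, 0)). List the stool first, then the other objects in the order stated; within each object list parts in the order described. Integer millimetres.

translate([0, 0, 390]) cube([298, 287, 31]);
cube([38, 38, 390]);
translate([260, 0, 0]) cube([38, 38, 390]);
translate([0, 249, 0]) cube([38, 38, 390]);
translate([260, 249, 0]) cube([38, 38, 390]);
translate([14, 18, 421]) {
  translate([0, 0, 357]) cube([270, 251, 42]);
  translate([16, 16, 0]) cylinder(h = 357, r = 16);
  translate([254, 16, 0]) cylinder(h = 357, r = 16);
  translate([16, 235, 0]) cylinder(h = 357, r = 16);
  translate([254, 235, 0]) cylinder(h = 357, r = 16);
}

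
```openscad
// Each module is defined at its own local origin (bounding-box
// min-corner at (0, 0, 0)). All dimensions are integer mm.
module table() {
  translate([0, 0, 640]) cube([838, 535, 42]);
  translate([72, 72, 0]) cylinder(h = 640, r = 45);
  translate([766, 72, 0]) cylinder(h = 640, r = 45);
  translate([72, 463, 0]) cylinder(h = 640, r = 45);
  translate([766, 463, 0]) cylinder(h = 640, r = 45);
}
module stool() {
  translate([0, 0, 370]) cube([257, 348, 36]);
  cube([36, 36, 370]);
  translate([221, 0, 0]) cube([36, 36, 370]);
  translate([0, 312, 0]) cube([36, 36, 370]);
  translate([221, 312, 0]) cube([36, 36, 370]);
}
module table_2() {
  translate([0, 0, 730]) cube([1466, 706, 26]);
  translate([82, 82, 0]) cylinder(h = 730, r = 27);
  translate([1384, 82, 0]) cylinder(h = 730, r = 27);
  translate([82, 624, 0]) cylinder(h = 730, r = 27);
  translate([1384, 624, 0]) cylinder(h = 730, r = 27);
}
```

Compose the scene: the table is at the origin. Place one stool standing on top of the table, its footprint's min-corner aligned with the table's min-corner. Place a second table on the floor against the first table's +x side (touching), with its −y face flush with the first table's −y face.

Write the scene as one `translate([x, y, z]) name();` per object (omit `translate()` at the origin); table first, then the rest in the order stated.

table();
translate([0, 0, 682]) stool();
translate([838, 0, 0]) table_2();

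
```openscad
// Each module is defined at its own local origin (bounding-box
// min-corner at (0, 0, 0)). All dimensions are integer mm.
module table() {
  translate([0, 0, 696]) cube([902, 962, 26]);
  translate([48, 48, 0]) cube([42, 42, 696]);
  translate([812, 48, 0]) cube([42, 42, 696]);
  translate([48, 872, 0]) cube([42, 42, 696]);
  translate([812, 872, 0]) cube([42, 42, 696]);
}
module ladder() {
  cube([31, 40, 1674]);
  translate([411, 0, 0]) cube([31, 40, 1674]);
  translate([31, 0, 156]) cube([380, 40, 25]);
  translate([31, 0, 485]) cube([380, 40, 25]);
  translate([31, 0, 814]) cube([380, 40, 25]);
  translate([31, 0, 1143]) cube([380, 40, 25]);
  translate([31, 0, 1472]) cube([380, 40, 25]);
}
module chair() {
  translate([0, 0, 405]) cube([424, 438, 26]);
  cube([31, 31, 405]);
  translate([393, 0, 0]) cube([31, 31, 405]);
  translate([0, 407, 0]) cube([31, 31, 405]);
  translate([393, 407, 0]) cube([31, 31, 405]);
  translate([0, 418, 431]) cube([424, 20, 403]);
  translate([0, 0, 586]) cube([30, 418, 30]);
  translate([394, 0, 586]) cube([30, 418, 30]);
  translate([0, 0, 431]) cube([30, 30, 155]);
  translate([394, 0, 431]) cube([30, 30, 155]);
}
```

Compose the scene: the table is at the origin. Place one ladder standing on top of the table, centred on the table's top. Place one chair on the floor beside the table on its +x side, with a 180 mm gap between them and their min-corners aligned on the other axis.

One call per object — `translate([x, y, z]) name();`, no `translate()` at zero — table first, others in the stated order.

table();
translate([230, 461, 722]) ladder();
translate([1082, 0, 0]) chair();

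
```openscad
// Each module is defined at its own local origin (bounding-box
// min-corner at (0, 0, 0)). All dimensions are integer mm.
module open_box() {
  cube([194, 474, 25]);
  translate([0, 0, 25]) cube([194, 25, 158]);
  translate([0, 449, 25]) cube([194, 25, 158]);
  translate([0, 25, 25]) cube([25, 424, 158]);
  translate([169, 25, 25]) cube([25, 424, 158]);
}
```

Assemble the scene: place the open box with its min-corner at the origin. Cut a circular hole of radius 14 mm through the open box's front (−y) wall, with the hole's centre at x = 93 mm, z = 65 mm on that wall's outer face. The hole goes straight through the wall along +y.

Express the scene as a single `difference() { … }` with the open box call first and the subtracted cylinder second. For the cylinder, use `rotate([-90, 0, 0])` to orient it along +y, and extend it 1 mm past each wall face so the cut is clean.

difference() {
  open_box();
  translate([93, -1, 65]) rotate([-90, 0, 0]) cylinder(h = 27, r = 14);
}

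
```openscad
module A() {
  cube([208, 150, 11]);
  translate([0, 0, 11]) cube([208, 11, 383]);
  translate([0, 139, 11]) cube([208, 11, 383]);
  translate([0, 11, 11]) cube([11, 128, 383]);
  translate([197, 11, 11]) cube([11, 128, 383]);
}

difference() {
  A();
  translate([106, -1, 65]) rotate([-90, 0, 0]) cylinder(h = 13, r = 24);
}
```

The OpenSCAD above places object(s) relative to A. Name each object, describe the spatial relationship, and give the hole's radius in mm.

The subtracted cylinder has r = 24 mm.

A is an open box. The open box has a circular hole through its front wall. The hole's radius is 24 mm.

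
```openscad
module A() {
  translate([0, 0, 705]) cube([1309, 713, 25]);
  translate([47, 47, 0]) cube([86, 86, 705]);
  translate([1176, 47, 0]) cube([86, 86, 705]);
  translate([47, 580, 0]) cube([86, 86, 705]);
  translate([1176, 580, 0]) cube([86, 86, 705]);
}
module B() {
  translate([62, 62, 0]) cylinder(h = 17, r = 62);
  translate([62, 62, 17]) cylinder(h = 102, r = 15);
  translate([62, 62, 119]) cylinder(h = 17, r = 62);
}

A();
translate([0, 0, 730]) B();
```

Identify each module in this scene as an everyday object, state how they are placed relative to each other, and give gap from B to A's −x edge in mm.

The spool's min-x is at 0; the table's min-x is 0; gap = 0 mm.

A is a table. B is a spool. The spool is on top of the table. The gap from the spool to the table's −x edge is 0 mm.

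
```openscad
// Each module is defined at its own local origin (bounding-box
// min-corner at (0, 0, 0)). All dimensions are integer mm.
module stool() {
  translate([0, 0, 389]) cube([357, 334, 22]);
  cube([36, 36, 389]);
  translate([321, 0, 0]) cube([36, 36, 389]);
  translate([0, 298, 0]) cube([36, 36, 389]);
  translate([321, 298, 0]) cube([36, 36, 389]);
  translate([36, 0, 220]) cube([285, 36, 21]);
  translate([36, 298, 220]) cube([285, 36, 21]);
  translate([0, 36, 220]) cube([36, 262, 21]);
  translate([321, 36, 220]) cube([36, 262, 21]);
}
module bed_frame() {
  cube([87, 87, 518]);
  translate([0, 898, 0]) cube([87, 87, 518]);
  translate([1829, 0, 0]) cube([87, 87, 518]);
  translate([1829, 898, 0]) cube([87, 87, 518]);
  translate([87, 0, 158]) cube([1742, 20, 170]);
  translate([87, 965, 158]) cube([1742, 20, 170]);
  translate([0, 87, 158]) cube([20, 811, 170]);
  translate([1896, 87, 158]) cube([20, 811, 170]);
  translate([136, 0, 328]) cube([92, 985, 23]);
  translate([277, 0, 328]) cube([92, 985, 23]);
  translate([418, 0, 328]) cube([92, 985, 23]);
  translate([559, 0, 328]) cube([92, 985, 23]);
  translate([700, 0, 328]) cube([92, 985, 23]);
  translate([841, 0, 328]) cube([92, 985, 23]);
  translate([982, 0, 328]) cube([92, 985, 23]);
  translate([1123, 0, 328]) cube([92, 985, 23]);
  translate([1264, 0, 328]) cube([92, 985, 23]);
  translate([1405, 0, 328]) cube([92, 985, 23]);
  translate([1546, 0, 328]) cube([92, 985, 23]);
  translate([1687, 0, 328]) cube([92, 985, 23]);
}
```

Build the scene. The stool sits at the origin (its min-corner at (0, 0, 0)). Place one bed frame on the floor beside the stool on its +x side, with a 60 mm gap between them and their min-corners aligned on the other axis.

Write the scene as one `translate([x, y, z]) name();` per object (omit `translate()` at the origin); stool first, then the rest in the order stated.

stool();
translate([417, 0, 0]) bed_frame();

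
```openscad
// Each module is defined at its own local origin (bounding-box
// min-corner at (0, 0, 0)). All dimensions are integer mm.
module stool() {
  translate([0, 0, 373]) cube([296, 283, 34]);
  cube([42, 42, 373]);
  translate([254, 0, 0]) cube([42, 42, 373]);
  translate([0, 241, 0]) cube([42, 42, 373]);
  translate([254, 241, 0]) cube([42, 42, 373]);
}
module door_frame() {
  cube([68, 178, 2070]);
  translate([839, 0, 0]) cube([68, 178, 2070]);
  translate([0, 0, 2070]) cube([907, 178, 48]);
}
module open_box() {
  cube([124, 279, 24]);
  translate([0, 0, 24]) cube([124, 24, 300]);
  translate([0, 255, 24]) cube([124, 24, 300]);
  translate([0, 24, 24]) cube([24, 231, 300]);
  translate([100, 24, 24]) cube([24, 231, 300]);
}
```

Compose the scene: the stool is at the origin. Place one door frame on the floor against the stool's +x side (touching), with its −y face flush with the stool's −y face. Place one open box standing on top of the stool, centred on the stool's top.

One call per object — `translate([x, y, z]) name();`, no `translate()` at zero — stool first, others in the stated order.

stool();
translate([296, 0, 0]) door_frame();
translate([86, 2, 407]) open_box();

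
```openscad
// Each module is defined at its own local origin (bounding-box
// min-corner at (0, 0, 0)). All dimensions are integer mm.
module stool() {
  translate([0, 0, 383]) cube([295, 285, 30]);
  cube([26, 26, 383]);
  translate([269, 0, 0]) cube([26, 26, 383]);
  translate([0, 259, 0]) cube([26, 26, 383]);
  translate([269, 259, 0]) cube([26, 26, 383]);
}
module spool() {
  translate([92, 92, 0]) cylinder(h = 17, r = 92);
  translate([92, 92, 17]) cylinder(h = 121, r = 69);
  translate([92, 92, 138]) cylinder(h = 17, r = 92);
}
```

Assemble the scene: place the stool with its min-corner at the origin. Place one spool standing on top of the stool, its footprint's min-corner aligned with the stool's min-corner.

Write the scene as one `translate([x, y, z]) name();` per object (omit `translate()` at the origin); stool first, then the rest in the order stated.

stool();
translate([0, 0, 413]) spool();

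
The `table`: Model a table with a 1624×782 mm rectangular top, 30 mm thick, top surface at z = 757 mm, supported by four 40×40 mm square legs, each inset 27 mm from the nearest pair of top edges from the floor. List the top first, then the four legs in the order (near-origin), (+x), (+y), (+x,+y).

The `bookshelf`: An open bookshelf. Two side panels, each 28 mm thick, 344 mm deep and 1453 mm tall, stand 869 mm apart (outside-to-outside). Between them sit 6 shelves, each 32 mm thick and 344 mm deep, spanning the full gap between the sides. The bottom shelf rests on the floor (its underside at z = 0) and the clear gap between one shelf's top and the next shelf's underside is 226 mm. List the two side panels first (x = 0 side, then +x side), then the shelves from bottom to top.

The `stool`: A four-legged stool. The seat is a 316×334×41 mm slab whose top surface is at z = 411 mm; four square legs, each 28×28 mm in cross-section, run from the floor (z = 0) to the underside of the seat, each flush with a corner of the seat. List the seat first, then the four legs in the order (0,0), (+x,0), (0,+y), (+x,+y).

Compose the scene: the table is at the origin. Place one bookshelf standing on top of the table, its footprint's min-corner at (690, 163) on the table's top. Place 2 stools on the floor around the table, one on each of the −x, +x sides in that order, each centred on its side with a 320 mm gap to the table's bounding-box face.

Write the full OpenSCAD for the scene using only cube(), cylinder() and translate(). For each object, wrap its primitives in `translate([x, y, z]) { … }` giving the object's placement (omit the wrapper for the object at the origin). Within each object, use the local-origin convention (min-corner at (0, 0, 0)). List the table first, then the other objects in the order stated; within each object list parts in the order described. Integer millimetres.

translate([0, 0, 727]) cube([1624, 782, 30]);
translate([27, 27, 0]) cube([40, 40, 727]);
translate([1557, 27, 0]) cube([40, 40, 727]);
translate([27, 715, 0]) cube([40, 40, 727]);
translate([1557, 715, 0]) cube([40, 40, 727]);
translate([690, 163, 757]) {
  cube([28, 344, 1453]);
  translate([841, 0, 0]) cube([28, 344, 1453]);
  translate([28, 0, 0]) cube([813, 344, 32]);
  translate([28, 0, 258]) cube([813, 344, 32]);
  translate([28, 0, 516]) cube([813, 344, 32]);
  translate([28, 0, 774]) cube([813, 344, 32]);
  translate([28, 0, 1032]) cube([813, 344, 32]);
  translate([28, 0, 1290]) cube([813, 344, 32]);
}
translate([-636, 224, 0]) {
  translate([0, 0, 370]) cube([316, 334, 41]);
  cube([28, 28, 370]);
  translate([288, 0, 0]) cube([28, 28, 370]);
  translate([0, 306, 0]) cube([28, 28, 370]);
  translate([288, 306, 0]) cube([28, 28, 370]);
}
translate([1944, 224, 0]) {
  translate([0, 0, 370]) cube([316, 334, 41]);
  cube([28, 28, 370]);
  translate([288, 0, 0]) cube([28, 28, 370]);
  translate([0, 306, 0]) cube([28, 28, 370]);
  translate([288, 306, 0]) cube([28, 28, 370]);
}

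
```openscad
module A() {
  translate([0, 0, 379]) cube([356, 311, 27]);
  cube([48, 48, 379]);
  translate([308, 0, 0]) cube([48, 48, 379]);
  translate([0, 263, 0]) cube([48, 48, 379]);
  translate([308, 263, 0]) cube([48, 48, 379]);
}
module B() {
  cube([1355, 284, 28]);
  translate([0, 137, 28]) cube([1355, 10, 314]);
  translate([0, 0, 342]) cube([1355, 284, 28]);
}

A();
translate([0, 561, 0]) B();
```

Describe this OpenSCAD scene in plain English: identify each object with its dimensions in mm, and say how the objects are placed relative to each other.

A is a four-legged stool. The seat is a 356×311×27 mm slab whose top surface is at z = 406 mm; four square legs, each 48×48 mm in cross-section, run from the floor (z = 0) to the underside of the seat, each flush with a corner of the seat.

B is an I-beam lying along x, 1355 mm long. Overall section height 370 mm. Two flanges 284 mm wide (y) and 28 mm thick, one on the floor and one at the top; a web 10 mm thick runs between them, centred on the flange width.

The I-beam is on the floor beside the stool on its +y side.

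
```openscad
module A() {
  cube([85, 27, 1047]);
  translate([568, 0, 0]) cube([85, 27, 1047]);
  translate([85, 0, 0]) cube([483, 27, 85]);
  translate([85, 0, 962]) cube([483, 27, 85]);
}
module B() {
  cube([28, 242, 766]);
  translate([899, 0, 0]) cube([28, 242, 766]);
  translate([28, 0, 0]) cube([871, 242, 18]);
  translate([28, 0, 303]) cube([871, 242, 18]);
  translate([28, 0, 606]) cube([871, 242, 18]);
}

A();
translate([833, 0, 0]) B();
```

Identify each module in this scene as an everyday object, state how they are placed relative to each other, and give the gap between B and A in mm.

A is a picture frame. B is a bookshelf. The bookshelf is on the floor beside the picture frame on its +x side. The gap between the bookshelf and the picture frame is 180 mm.

The bookshelf's nearest face is 180 mm from the picture frame's +x face.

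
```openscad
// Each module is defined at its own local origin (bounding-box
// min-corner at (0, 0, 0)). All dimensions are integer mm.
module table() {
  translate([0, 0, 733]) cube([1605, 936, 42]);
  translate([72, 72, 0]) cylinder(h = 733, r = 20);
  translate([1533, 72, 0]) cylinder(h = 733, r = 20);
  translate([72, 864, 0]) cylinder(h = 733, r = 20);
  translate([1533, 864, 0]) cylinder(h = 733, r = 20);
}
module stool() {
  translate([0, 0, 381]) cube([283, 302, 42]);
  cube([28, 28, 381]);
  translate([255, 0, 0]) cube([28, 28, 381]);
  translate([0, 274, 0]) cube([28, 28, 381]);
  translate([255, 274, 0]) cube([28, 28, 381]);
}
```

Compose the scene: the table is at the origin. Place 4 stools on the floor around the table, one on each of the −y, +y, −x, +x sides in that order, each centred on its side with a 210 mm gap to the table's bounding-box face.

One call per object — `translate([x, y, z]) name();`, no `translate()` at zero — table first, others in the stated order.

table();
translate([661, -512, 0]) stool();
translate([661, 1146, 0]) stool();
translate([-493, 317, 0]) stool();
translate([1815, 317, 0]) stool();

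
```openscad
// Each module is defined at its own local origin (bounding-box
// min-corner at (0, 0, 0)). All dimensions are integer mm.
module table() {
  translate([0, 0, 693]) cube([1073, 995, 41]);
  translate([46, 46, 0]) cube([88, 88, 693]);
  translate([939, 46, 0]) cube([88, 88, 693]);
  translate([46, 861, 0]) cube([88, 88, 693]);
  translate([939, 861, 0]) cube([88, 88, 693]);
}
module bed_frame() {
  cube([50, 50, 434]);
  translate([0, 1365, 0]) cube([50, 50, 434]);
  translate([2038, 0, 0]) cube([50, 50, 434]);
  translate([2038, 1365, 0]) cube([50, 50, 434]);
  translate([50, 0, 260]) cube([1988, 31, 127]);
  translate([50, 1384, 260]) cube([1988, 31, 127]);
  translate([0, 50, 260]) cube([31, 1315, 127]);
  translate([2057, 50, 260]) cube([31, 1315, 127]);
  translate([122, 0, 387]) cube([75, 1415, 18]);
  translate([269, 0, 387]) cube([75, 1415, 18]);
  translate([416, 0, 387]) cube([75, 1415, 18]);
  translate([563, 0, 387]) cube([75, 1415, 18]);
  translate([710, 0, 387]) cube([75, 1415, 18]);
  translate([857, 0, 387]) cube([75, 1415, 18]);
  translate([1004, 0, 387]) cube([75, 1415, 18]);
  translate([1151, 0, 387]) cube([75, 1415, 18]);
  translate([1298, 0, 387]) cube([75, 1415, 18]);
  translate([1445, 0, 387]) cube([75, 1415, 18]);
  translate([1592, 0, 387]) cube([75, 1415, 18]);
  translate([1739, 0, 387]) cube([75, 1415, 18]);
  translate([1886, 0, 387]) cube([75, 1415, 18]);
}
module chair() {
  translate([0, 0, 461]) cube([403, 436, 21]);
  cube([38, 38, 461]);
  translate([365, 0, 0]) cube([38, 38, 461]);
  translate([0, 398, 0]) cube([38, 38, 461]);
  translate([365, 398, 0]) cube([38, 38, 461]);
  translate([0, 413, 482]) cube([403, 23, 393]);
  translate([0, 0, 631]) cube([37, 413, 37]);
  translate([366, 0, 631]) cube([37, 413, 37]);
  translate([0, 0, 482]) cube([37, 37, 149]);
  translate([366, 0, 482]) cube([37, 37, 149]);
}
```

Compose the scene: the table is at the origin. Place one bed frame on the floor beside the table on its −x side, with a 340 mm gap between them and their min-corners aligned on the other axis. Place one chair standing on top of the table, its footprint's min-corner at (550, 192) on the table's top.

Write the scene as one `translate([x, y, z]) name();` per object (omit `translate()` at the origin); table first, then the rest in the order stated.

table();
translate([-2428, 0, 0]) bed_frame();
translate([550, 192, 734]) chair();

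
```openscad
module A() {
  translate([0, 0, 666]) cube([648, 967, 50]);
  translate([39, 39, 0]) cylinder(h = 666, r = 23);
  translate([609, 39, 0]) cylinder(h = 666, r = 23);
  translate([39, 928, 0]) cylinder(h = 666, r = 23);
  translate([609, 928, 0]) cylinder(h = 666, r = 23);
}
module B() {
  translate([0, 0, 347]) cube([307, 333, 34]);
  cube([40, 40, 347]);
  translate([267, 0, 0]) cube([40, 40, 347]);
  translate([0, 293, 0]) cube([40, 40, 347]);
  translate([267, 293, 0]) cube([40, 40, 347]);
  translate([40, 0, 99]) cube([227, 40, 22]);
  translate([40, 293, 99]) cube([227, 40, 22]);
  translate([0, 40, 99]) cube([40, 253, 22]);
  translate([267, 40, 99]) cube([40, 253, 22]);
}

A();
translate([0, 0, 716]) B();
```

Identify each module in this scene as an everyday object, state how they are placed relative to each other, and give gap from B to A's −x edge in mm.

The stool's min-x is at 0; the table's min-x is 0; gap = 0 mm.

A is a table. B is a stool. The stool is on top of the table. The gap from the stool to the table's −x edge is 0 mm.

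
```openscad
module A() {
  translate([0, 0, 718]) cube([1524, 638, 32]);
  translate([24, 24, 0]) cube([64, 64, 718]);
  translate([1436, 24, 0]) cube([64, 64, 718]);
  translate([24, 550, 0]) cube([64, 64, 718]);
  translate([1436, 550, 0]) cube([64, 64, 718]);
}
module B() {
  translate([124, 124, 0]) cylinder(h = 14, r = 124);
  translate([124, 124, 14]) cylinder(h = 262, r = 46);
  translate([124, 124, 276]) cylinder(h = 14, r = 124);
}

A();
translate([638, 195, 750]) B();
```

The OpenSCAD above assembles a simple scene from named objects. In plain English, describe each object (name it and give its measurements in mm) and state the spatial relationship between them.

A is a table: top 1524 mm (x) × 638 mm (y), 32 mm thick, upper face at z = 750 mm, on four 64×64 mm square legs, each inset 24 mm from the nearest pair of top edges, running from z = 0 to the bottom of the top.

B is a spool: two coaxial disc flanges of radius 124 mm and thickness 14 mm, joined by a core cylinder of radius 46 mm and height 262 mm. The lower flange rests on z = 0 and the three cylinders share a vertical axis.

The spool is on top of the table, centred.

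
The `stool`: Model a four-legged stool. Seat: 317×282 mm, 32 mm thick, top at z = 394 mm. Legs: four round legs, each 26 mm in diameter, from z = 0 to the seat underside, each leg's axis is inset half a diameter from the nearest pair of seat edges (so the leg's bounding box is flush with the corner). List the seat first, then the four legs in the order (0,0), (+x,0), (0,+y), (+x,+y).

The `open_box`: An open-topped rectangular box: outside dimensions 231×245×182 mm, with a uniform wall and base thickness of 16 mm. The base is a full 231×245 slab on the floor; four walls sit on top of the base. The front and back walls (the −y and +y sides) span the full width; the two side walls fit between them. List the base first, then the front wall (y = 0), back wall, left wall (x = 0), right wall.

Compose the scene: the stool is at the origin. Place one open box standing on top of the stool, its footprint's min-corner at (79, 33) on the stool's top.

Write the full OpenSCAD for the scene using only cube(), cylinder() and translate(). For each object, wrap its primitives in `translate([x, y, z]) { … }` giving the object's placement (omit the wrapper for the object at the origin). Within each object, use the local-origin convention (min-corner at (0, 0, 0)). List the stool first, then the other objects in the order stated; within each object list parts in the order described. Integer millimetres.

translate([0, 0, 362]) cube([317, 282, 32]);
translate([13, 13, 0]) cylinder(h = 362, r = 13);
translate([304, 13, 0]) cylinder(h = 362, r = 13);
translate([13, 269, 0]) cylinder(h = 362, r = 13);
translate([304, 269, 0]) cylinder(h = 362, r = 13);
translate([79, 33, 394]) {
  cube([231, 245, 16]);
  translate([0, 0, 16]) cube([231, 16, 166]);
  translate([0, 229, 16]) cube([231, 16, 166]);
  translate([0, 16, 16]) cube([16, 213, 166]);
  translate([215, 16, 16]) cube([16, 213, 166]);
}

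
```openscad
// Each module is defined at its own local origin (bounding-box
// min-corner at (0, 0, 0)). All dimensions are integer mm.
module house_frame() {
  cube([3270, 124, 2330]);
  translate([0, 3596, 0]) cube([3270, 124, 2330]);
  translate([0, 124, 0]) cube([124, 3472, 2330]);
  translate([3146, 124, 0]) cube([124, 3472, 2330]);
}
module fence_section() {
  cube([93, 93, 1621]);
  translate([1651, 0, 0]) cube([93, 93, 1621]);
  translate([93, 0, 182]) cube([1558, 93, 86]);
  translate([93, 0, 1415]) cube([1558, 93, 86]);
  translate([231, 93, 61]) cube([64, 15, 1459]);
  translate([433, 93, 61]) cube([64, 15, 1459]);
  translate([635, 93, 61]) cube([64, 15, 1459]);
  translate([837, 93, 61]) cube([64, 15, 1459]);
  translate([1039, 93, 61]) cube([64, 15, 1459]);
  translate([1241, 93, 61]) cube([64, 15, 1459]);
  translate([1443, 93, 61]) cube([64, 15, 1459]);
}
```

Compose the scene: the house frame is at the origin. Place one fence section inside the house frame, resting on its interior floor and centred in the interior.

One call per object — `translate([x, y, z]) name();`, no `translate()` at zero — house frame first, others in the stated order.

house_frame();
translate([763, 1806, 0]) fence_section();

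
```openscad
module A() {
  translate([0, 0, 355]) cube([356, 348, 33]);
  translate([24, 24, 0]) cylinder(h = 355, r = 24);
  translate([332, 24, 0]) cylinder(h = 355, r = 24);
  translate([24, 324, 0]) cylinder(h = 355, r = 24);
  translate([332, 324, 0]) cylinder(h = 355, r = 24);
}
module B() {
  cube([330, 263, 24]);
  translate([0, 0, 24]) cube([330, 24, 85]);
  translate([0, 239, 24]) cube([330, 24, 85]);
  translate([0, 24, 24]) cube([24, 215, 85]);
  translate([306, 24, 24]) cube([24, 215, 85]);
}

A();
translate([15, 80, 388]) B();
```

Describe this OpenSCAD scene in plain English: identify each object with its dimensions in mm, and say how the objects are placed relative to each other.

A is a four-legged stool. The seat is a 356×348×33 mm slab whose top surface is at z = 388 mm; four round legs, each 48 mm in diameter, run from the floor (z = 0) to the underside of the seat, each leg's axis is inset half a diameter from the nearest pair of seat edges (so the leg's bounding box is flush with the corner).

B is an open storage box with external size 330×263×109 mm and wall thickness 24 mm (the base is also 24 mm thick). The base covers the whole footprint; the four walls stand on the base, with the y-facing walls full-width and the x-facing walls fitting between their inner faces.

The open box is on top of the stool.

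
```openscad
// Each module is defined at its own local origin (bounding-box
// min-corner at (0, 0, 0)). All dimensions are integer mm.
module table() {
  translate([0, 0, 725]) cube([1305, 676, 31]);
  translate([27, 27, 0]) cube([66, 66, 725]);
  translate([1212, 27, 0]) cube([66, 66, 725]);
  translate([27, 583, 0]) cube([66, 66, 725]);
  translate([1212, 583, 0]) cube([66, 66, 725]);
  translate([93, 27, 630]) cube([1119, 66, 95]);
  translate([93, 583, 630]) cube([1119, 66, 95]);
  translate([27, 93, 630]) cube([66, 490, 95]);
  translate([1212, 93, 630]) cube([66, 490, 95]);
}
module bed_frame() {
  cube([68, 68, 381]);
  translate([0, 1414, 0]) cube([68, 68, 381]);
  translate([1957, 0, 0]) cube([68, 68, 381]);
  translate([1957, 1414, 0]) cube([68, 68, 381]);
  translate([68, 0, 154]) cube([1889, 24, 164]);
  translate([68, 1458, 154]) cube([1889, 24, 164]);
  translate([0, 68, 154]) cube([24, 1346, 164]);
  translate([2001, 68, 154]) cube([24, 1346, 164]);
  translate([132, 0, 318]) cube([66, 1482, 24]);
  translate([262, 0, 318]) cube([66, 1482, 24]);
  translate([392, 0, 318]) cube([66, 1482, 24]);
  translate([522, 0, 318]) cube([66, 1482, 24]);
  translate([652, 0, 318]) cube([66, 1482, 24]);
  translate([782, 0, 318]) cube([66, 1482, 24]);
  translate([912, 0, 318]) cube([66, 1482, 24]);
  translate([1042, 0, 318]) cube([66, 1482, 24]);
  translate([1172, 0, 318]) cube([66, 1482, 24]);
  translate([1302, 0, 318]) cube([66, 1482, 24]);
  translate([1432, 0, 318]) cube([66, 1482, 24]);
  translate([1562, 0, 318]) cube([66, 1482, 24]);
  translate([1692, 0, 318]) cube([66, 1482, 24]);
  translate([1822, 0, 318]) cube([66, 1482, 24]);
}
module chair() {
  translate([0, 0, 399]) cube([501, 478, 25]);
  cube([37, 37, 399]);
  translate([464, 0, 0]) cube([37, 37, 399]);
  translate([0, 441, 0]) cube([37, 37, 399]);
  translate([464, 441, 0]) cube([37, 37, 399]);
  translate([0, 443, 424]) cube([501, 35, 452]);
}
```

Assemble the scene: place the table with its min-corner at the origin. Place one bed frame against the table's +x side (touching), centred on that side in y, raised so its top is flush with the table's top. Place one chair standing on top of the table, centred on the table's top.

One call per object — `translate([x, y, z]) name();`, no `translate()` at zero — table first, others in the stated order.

table();
translate([1305, -403, 375]) bed_frame();
translate([402, 99, 756]) chair();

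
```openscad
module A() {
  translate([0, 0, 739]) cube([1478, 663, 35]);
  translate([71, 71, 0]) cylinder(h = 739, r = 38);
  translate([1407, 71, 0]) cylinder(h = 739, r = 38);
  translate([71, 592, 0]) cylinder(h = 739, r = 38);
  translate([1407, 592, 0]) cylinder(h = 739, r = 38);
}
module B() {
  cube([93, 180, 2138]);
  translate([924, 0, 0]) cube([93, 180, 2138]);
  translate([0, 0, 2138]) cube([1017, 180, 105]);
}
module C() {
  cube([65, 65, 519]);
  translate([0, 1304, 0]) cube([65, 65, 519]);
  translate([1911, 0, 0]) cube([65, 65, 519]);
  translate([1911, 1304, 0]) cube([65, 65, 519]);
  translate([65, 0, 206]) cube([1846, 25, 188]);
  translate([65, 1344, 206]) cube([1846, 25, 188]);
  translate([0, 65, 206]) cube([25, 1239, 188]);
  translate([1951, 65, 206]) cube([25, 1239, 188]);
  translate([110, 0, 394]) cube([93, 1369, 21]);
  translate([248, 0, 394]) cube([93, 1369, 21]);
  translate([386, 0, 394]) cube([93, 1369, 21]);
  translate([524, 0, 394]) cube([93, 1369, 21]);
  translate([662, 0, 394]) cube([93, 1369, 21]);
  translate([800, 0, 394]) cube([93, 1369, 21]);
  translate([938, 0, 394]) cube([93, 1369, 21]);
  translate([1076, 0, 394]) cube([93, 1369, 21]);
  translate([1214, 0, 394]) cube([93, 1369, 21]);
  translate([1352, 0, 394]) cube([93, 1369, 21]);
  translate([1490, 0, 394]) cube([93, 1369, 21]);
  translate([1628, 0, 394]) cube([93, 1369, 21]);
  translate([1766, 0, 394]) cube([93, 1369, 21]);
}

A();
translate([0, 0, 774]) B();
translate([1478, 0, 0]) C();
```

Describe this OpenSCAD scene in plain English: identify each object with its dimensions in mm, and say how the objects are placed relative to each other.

A is a rectangular dining table. The top is 1478×663×35 mm with its upper surface at z = 774 mm. It stands on four round legs of 76 mm diameter, each leg's bounding box inset 33 mm from the nearest pair of top edges, running from the floor to the underside of the top.

B is a door frame. The clear opening is 831 mm wide and 2138 mm high. Two 93 mm wide jambs, 180 mm deep, stand either side of the opening from the floor to the top of the opening. A 105 mm thick head sits across the top of both jambs, spanning the full outside width of the frame.

C is a bed frame 1976 mm long (x) by 1369 mm wide (y). Four 65×65 mm corner posts, 519 mm tall, at the corners of the footprint. Four rails of 25 mm thickness and 188 mm height run between adjacent posts with their undersides at z = 206 mm, their outer faces flush with the outside of the frame (the two x-running rails run between the posts' inner faces; the two y-running rails run between the posts' inner faces). 13 slats, each 93 mm wide (x) and 21 mm thick, lie across the top of the two x-running rails, running the full 1369 mm width of the frame in y; the slats are evenly spaced along x between the inner faces of the end posts with equal gaps (rounded down to the nearest mm) at the −x end and between each pair — any rounding remainder accumulates at the +x end.

The door frame is on top of the table. The bed frame is against the table's +x side, with their −y faces flush.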